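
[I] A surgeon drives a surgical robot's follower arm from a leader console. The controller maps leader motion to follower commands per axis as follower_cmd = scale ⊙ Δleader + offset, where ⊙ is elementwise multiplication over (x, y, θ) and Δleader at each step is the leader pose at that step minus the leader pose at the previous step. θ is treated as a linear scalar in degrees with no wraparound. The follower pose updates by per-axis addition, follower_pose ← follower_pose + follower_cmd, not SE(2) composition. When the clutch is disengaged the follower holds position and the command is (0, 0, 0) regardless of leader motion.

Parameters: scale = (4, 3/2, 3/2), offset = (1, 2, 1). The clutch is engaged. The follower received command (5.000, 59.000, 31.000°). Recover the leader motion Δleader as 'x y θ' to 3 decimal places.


1.000 38.000 20.000

axis x: (5.000 − 1) / (4) = 1.000
axis y: (59.000 − 2) / (3/2) = 38.000
axis θ: (31.000 − 1) / (3/2) = 20.000


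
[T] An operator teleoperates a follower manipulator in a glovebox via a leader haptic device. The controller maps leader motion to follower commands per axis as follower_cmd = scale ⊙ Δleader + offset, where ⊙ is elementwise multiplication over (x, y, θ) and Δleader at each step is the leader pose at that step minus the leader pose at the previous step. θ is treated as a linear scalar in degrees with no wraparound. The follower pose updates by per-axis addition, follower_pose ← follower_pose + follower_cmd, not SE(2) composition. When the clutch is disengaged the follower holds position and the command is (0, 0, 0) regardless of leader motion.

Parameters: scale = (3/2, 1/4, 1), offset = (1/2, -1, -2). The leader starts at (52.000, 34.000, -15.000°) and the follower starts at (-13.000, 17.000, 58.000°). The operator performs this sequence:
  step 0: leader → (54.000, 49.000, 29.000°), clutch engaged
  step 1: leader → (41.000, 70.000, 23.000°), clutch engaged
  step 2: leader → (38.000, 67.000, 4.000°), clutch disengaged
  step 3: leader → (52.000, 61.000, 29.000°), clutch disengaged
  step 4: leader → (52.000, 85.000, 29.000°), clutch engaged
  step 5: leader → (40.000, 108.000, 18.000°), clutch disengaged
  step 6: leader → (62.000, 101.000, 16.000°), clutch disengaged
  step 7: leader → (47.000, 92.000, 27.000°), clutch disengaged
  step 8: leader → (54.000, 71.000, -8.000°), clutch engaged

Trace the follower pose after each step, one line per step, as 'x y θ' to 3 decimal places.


-9.500 19.750 100.000
-28.500 24.000 92.000
-28.500 24.000 92.000
-28.500 24.000 92.000
-28.000 29.000 90.000
-28.000 29.000 90.000
-28.000 29.000 90.000
-28.000 29.000 90.000
-17.000 22.750 53.000

step 0: Δleader=(2.000, 15.000, 44.000°), engaged; cmd=(3.500, 2.750, 42.000°) → follower=(-9.500, 19.750, 100.000°)
step 1: Δleader=(-13.000, 21.000, -6.000°), engaged; cmd=(-19.000, 4.250, -8.000°) → follower=(-28.500, 24.000, 92.000°)
step 2: Δleader=(-3.000, -3.000, -19.000°), disengaged; cmd=(0,0,0) → follower holds at (-28.500, 24.000, 92.000°)
step 3: Δleader=(14.000, -6.000, 25.000°), disengaged; cmd=(0,0,0) → follower holds at (-28.500, 24.000, 92.000°)
step 4: Δleader=(0.000, 24.000, 0.000°), engaged; cmd=(0.500, 5.000, -2.000°) → follower=(-28.000, 29.000, 90.000°)
step 5: Δleader=(-12.000, 23.000, -11.000°), disengaged; cmd=(0,0,0) → follower holds at (-28.000, 29.000, 90.000°)
step 6: Δleader=(22.000, -7.000, -2.000°), disengaged; cmd=(0,0,0) → follower holds at (-28.000, 29.000, 90.000°)
step 7: Δleader=(-15.000, -9.000, 11.000°), disengaged; cmd=(0,0,0) → follower holds at (-28.000, 29.000, 90.000°)
step 8: Δleader=(7.000, -21.000, -35.000°), engaged; cmd=(11.000, -6.250, -37.000°) → follower=(-17.000, 22.750, 53.000°)


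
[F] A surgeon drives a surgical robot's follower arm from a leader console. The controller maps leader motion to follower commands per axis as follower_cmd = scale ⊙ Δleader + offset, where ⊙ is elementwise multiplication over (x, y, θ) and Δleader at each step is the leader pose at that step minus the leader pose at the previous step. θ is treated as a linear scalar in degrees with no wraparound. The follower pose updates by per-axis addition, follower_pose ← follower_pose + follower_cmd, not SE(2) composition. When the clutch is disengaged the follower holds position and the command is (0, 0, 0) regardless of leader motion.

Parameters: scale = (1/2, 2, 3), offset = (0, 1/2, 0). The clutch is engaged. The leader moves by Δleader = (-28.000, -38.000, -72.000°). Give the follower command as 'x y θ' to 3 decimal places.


axis x: 1/2·-28.000 + 0 = -14.000
axis y: 2·-38.000 + 1/2 = -75.500
axis θ: 3·-72.000 + 0 = -216.000

-14.000 -75.500 -216.000


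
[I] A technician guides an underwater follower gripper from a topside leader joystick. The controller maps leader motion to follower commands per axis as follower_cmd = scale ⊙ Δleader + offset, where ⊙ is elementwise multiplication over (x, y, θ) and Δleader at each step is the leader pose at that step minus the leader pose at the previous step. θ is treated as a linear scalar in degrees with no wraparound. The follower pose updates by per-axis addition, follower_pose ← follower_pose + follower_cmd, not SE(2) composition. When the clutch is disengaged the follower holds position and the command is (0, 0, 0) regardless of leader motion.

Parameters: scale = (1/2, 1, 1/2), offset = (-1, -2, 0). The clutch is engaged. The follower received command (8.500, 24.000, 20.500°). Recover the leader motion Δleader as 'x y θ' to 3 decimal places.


axis x: (8.500 − -1) / (1/2) = 19.000
axis y: (24.000 − -2) / (1) = 26.000
axis θ: (20.500 − 0) / (1/2) = 41.000

19.000 26.000 41.000


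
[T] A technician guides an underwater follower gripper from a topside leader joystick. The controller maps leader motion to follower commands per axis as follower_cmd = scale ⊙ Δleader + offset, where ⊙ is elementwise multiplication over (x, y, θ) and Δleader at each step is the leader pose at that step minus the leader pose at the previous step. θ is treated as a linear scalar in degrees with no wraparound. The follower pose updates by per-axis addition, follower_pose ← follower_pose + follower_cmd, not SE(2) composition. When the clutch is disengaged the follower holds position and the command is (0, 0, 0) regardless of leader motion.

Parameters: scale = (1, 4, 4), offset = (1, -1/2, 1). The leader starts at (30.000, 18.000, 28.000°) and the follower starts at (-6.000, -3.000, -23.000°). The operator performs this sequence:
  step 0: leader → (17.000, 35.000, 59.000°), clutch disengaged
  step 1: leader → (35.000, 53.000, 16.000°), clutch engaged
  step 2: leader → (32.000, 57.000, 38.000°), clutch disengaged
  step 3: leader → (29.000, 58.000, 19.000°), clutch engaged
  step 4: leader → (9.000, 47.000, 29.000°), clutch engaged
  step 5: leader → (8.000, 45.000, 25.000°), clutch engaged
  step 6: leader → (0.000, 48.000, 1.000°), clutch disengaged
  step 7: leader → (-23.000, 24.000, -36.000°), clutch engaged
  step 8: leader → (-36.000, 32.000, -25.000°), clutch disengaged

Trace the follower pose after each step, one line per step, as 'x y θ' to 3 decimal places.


-6.000 -3.000 -23.000
13.000 68.500 -194.000
13.000 68.500 -194.000
11.000 72.000 -269.000
-8.000 27.500 -228.000
-8.000 19.000 -243.000
-8.000 19.000 -243.000
-30.000 -77.500 -390.000
-30.000 -77.500 -390.000

step 0: Δleader=(-13.000, 17.000, 31.000°), disengaged; cmd=(0,0,0) → follower holds at (-6.000, -3.000, -23.000°)
step 1: Δleader=(18.000, 18.000, -43.000°), engaged; cmd=(19.000, 71.500, -171.000°) → follower=(13.000, 68.500, -194.000°)
step 2: Δleader=(-3.000, 4.000, 22.000°), disengaged; cmd=(0,0,0) → follower holds at (13.000, 68.500, -194.000°)
step 3: Δleader=(-3.000, 1.000, -19.000°), engaged; cmd=(-2.000, 3.500, -75.000°) → follower=(11.000, 72.000, -269.000°)
step 4: Δleader=(-20.000, -11.000, 10.000°), engaged; cmd=(-19.000, -44.500, 41.000°) → follower=(-8.000, 27.500, -228.000°)
step 5: Δleader=(-1.000, -2.000, -4.000°), engaged; cmd=(0.000, -8.500, -15.000°) → follower=(-8.000, 19.000, -243.000°)
step 6: Δleader=(-8.000, 3.000, -24.000°), disengaged; cmd=(0,0,0) → follower holds at (-8.000, 19.000, -243.000°)
step 7: Δleader=(-23.000, -24.000, -37.000°), engaged; cmd=(-22.000, -96.500, -147.000°) → follower=(-30.000, -77.500, -390.000°)
step 8: Δleader=(-13.000, 8.000, 11.000°), disengaged; cmd=(0,0,0) → follower holds at (-30.000, -77.500, -390.000°)


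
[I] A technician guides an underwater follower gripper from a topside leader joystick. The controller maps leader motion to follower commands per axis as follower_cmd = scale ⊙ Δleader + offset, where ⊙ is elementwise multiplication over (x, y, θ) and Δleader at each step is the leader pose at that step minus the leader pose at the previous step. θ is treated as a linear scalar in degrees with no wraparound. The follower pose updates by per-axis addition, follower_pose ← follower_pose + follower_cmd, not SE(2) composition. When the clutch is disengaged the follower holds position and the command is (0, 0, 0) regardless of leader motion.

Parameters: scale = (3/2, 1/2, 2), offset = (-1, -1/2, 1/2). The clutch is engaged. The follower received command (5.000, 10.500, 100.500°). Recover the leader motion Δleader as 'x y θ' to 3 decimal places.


4.000 22.000 50.000

axis x: (5.000 − -1) / (3/2) = 4.000
axis y: (10.500 − -1/2) / (1/2) = 22.000
axis θ: (100.500 − 1/2) / (2) = 50.000


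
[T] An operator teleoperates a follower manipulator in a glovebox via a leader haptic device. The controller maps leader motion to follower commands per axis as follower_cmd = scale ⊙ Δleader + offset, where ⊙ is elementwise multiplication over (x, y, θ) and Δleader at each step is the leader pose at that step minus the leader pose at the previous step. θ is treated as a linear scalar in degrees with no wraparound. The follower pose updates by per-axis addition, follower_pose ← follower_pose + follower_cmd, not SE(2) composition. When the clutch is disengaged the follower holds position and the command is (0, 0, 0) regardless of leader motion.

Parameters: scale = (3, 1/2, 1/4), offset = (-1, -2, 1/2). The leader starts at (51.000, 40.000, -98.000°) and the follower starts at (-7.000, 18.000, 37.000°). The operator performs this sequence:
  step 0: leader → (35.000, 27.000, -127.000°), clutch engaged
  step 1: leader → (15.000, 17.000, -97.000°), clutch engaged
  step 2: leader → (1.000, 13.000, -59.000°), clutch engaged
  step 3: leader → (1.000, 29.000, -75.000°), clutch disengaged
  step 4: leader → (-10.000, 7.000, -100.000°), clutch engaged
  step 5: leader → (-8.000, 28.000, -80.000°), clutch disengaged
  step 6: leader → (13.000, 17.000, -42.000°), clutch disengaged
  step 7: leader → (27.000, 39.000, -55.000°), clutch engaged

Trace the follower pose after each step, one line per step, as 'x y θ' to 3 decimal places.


step 0: Δleader=(-16.000, -13.000, -29.000°), engaged; cmd=(-49.000, -8.500, -6.750°) → follower=(-56.000, 9.500, 30.250°)
step 1: Δleader=(-20.000, -10.000, 30.000°), engaged; cmd=(-61.000, -7.000, 8.000°) → follower=(-117.000, 2.500, 38.250°)
step 2: Δleader=(-14.000, -4.000, 38.000°), engaged; cmd=(-43.000, -4.000, 10.000°) → follower=(-160.000, -1.500, 48.250°)
step 3: Δleader=(0.000, 16.000, -16.000°), disengaged; cmd=(0,0,0) → follower holds at (-160.000, -1.500, 48.250°)
step 4: Δleader=(-11.000, -22.000, -25.000°), engaged; cmd=(-34.000, -13.000, -5.750°) → follower=(-194.000, -14.500, 42.500°)
step 5: Δleader=(2.000, 21.000, 20.000°), disengaged; cmd=(0,0,0) → follower holds at (-194.000, -14.500, 42.500°)
step 6: Δleader=(21.000, -11.000, 38.000°), disengaged; cmd=(0,0,0) → follower holds at (-194.000, -14.500, 42.500°)
step 7: Δleader=(14.000, 22.000, -13.000°), engaged; cmd=(41.000, 9.000, -2.750°) → follower=(-153.000, -5.500, 39.750°)

-56.000 9.500 30.250
-117.000 2.500 38.250
-160.000 -1.500 48.250
-160.000 -1.500 48.250
-194.000 -14.500 42.500
-194.000 -14.500 42.500
-194.000 -14.500 42.500
-153.000 -5.500 39.750


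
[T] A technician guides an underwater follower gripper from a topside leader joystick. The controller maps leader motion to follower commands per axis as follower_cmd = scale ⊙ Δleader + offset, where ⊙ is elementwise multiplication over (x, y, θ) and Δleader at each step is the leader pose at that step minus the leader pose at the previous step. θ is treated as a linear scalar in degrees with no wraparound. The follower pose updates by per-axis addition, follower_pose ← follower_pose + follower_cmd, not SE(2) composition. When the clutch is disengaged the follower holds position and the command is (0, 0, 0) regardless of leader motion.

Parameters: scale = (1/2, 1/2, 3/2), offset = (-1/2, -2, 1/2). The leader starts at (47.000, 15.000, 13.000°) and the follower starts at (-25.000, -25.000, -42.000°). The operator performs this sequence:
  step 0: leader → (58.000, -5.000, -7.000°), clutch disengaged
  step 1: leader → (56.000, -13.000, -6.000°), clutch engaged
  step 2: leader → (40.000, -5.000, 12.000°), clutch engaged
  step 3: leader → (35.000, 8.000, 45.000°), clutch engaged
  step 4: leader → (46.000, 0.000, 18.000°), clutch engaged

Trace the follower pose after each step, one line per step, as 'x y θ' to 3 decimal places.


step 0: Δleader=(11.000, -20.000, -20.000°), disengaged; cmd=(0,0,0) → follower holds at (-25.000, -25.000, -42.000°)
step 1: Δleader=(-2.000, -8.000, 1.000°), engaged; cmd=(-1.500, -6.000, 2.000°) → follower=(-26.500, -31.000, -40.000°)
step 2: Δleader=(-16.000, 8.000, 18.000°), engaged; cmd=(-8.500, 2.000, 27.500°) → follower=(-35.000, -29.000, -12.500°)
step 3: Δleader=(-5.000, 13.000, 33.000°), engaged; cmd=(-3.000, 4.500, 50.000°) → follower=(-38.000, -24.500, 37.500°)
step 4: Δleader=(11.000, -8.000, -27.000°), engaged; cmd=(5.000, -6.000, -40.000°) → follower=(-33.000, -30.500, -2.500°)

-25.000 -25.000 -42.000
-26.500 -31.000 -40.000
-35.000 -29.000 -12.500
-38.000 -24.500 37.500
-33.000 -30.500 -2.500


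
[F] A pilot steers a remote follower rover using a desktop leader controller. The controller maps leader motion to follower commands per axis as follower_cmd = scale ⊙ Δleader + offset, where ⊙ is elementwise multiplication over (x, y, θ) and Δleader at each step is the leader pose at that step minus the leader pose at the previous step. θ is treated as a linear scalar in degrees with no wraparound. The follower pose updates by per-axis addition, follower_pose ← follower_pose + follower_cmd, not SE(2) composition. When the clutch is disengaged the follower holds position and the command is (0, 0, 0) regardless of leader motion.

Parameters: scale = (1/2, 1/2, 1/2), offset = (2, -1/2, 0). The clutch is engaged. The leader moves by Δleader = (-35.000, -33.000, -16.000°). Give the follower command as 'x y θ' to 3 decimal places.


-15.500 -17.000 -8.000

axis x: 1/2·-35.000 + 2 = -15.500
axis y: 1/2·-33.000 + -1/2 = -17.000
axis θ: 1/2·-16.000 + 0 = -8.000


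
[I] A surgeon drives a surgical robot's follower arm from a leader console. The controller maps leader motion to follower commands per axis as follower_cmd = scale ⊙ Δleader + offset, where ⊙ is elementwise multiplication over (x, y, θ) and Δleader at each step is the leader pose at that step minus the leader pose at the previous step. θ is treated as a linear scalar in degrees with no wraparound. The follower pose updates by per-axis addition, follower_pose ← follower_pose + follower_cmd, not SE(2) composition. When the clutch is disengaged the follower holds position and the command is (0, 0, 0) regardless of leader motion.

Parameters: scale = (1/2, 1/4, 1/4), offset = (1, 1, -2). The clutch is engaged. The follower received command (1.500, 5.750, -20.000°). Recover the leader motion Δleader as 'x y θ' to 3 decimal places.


1.000 19.000 -72.000

axis x: (1.500 − 1) / (1/2) = 1.000
axis y: (5.750 − 1) / (1/4) = 19.000
axis θ: (-20.000 − -2) / (1/4) = -72.000


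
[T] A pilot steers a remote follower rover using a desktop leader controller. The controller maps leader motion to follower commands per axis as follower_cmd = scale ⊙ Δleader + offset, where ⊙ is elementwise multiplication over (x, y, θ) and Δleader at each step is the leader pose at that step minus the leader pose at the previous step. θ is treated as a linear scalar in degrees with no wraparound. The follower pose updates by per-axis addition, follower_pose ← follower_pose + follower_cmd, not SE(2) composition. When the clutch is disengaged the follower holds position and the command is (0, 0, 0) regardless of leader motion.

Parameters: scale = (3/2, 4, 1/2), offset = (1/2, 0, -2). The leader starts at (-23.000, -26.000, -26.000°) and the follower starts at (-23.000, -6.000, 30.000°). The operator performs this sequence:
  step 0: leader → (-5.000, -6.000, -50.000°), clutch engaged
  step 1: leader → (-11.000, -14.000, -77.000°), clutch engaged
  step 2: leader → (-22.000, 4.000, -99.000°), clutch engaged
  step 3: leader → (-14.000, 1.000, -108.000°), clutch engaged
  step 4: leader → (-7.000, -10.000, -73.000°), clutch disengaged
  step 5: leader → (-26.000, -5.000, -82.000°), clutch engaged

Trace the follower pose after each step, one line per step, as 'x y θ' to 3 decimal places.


step 0: Δleader=(18.000, 20.000, -24.000°), engaged; cmd=(27.500, 80.000, -14.000°) → follower=(4.500, 74.000, 16.000°)
step 1: Δleader=(-6.000, -8.000, -27.000°), engaged; cmd=(-8.500, -32.000, -15.500°) → follower=(-4.000, 42.000, 0.500°)
step 2: Δleader=(-11.000, 18.000, -22.000°), engaged; cmd=(-16.000, 72.000, -13.000°) → follower=(-20.000, 114.000, -12.500°)
step 3: Δleader=(8.000, -3.000, -9.000°), engaged; cmd=(12.500, -12.000, -6.500°) → follower=(-7.500, 102.000, -19.000°)
step 4: Δleader=(7.000, -11.000, 35.000°), disengaged; cmd=(0,0,0) → follower holds at (-7.500, 102.000, -19.000°)
step 5: Δleader=(-19.000, 5.000, -9.000°), engaged; cmd=(-28.000, 20.000, -6.500°) → follower=(-35.500, 122.000, -25.500°)

4.500 74.000 16.000
-4.000 42.000 0.500
-20.000 114.000 -12.500
-7.500 102.000 -19.000
-7.500 102.000 -19.000
-35.500 122.000 -25.500


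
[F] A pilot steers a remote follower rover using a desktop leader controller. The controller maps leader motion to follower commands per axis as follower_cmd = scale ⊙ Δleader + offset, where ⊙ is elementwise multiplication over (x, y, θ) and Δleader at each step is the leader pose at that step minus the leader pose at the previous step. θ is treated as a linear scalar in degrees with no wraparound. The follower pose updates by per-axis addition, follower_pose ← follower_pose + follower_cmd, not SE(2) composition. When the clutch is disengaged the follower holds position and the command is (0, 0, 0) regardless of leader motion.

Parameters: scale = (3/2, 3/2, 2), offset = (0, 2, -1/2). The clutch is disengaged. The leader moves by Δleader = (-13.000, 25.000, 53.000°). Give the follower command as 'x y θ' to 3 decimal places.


clutch disengaged → follower holds; cmd = (0, 0, 0)

0.000 0.000 0.000


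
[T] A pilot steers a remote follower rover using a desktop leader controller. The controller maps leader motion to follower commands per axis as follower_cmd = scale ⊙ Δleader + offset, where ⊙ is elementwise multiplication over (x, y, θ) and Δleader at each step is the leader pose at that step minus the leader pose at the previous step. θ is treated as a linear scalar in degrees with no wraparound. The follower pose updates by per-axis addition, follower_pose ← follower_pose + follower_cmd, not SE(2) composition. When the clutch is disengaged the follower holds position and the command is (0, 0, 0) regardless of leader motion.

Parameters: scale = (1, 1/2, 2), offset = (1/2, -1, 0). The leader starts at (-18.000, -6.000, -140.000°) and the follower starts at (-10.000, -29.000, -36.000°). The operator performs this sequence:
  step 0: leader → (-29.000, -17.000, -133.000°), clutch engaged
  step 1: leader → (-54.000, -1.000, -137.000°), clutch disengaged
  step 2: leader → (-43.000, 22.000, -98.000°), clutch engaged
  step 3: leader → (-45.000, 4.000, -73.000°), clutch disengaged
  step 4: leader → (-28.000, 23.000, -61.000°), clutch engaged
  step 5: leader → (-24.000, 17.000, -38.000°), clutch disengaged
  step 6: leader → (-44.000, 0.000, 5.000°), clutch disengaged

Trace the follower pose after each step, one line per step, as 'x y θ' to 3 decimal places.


step 0: Δleader=(-11.000, -11.000, 7.000°), engaged; cmd=(-10.500, -6.500, 14.000°) → follower=(-20.500, -35.500, -22.000°)
step 1: Δleader=(-25.000, 16.000, -4.000°), disengaged; cmd=(0,0,0) → follower holds at (-20.500, -35.500, -22.000°)
step 2: Δleader=(11.000, 23.000, 39.000°), engaged; cmd=(11.500, 10.500, 78.000°) → follower=(-9.000, -25.000, 56.000°)
step 3: Δleader=(-2.000, -18.000, 25.000°), disengaged; cmd=(0,0,0) → follower holds at (-9.000, -25.000, 56.000°)
step 4: Δleader=(17.000, 19.000, 12.000°), engaged; cmd=(17.500, 8.500, 24.000°) → follower=(8.500, -16.500, 80.000°)
step 5: Δleader=(4.000, -6.000, 23.000°), disengaged; cmd=(0,0,0) → follower holds at (8.500, -16.500, 80.000°)
step 6: Δleader=(-20.000, -17.000, 43.000°), disengaged; cmd=(0,0,0) → follower holds at (8.500, -16.500, 80.000°)

-20.500 -35.500 -22.000
-20.500 -35.500 -22.000
-9.000 -25.000 56.000
-9.000 -25.000 56.000
8.500 -16.500 80.000
8.500 -16.500 80.000
8.500 -16.500 80.000


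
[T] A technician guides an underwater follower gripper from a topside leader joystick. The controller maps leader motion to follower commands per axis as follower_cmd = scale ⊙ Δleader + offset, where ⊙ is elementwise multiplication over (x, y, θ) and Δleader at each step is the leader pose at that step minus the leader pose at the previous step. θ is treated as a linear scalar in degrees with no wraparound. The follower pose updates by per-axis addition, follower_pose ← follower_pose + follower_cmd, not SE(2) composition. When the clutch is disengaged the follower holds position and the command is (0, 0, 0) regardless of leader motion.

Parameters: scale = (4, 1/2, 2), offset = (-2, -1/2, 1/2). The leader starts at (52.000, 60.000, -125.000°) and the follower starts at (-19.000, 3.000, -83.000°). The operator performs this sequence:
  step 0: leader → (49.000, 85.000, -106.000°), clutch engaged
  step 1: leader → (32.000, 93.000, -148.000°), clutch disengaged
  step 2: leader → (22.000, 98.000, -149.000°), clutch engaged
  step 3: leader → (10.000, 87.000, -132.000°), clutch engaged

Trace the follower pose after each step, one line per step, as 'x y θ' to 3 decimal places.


step 0: Δleader=(-3.000, 25.000, 19.000°), engaged; cmd=(-14.000, 12.000, 38.500°) → follower=(-33.000, 15.000, -44.500°)
step 1: Δleader=(-17.000, 8.000, -42.000°), disengaged; cmd=(0,0,0) → follower holds at (-33.000, 15.000, -44.500°)
step 2: Δleader=(-10.000, 5.000, -1.000°), engaged; cmd=(-42.000, 2.000, -1.500°) → follower=(-75.000, 17.000, -46.000°)
step 3: Δleader=(-12.000, -11.000, 17.000°), engaged; cmd=(-50.000, -6.000, 34.500°) → follower=(-125.000, 11.000, -11.500°)

-33.000 15.000 -44.500
-33.000 15.000 -44.500
-75.000 17.000 -46.000
-125.000 11.000 -11.500


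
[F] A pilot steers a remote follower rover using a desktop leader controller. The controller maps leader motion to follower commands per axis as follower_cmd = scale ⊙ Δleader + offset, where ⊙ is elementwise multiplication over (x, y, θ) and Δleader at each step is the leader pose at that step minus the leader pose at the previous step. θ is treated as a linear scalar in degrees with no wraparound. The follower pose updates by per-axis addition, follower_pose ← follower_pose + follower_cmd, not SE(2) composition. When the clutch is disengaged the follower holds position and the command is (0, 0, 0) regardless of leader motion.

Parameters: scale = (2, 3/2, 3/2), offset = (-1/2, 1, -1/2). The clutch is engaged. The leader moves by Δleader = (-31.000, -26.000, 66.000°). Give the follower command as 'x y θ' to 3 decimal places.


axis x: 2·-31.000 + -1/2 = -62.500
axis y: 3/2·-26.000 + 1 = -38.000
axis θ: 3/2·66.000 + -1/2 = 98.500

-62.500 -38.000 98.500


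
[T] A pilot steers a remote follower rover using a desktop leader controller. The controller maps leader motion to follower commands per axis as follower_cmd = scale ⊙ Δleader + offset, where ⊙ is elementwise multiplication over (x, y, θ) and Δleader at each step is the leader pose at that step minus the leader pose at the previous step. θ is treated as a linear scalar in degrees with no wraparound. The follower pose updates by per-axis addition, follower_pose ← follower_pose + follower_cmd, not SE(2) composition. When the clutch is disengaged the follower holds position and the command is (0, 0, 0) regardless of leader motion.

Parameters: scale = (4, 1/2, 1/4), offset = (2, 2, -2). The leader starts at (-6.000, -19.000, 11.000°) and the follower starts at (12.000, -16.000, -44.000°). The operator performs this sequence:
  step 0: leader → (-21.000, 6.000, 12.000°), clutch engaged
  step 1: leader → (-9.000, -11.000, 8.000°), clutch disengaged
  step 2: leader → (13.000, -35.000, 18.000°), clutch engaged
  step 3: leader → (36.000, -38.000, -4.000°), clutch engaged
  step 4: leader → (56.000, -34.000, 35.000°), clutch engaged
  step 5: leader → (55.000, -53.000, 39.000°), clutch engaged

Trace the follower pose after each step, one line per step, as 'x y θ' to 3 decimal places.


step 0: Δleader=(-15.000, 25.000, 1.000°), engaged; cmd=(-58.000, 14.500, -1.750°) → follower=(-46.000, -1.500, -45.750°)
step 1: Δleader=(12.000, -17.000, -4.000°), disengaged; cmd=(0,0,0) → follower holds at (-46.000, -1.500, -45.750°)
step 2: Δleader=(22.000, -24.000, 10.000°), engaged; cmd=(90.000, -10.000, 0.500°) → follower=(44.000, -11.500, -45.250°)
step 3: Δleader=(23.000, -3.000, -22.000°), engaged; cmd=(94.000, 0.500, -7.500°) → follower=(138.000, -11.000, -52.750°)
step 4: Δleader=(20.000, 4.000, 39.000°), engaged; cmd=(82.000, 4.000, 7.750°) → follower=(220.000, -7.000, -45.000°)
step 5: Δleader=(-1.000, -19.000, 4.000°), engaged; cmd=(-2.000, -7.500, -1.000°) → follower=(218.000, -14.500, -46.000°)

-46.000 -1.500 -45.750
-46.000 -1.500 -45.750
44.000 -11.500 -45.250
138.000 -11.000 -52.750
220.000 -7.000 -45.000
218.000 -14.500 -46.000


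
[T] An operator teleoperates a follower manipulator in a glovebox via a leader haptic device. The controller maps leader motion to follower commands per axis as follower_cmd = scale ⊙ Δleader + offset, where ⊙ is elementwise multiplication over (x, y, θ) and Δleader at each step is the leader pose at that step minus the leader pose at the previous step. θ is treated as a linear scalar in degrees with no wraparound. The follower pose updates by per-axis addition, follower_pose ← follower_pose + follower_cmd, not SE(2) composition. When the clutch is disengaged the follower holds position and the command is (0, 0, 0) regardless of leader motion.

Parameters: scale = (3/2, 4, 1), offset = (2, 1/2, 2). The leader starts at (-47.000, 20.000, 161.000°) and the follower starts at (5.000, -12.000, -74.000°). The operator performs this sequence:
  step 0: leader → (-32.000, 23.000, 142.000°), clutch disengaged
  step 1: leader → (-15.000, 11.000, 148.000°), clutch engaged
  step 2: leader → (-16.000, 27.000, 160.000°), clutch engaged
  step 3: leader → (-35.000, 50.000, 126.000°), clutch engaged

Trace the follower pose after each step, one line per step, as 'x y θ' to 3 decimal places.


step 0: Δleader=(15.000, 3.000, -19.000°), disengaged; cmd=(0,0,0) → follower holds at (5.000, -12.000, -74.000°)
step 1: Δleader=(17.000, -12.000, 6.000°), engaged; cmd=(27.500, -47.500, 8.000°) → follower=(32.500, -59.500, -66.000°)
step 2: Δleader=(-1.000, 16.000, 12.000°), engaged; cmd=(0.500, 64.500, 14.000°) → follower=(33.000, 5.000, -52.000°)
step 3: Δleader=(-19.000, 23.000, -34.000°), engaged; cmd=(-26.500, 92.500, -32.000°) → follower=(6.500, 97.500, -84.000°)

5.000 -12.000 -74.000
32.500 -59.500 -66.000
33.000 5.000 -52.000
6.500 97.500 -84.000


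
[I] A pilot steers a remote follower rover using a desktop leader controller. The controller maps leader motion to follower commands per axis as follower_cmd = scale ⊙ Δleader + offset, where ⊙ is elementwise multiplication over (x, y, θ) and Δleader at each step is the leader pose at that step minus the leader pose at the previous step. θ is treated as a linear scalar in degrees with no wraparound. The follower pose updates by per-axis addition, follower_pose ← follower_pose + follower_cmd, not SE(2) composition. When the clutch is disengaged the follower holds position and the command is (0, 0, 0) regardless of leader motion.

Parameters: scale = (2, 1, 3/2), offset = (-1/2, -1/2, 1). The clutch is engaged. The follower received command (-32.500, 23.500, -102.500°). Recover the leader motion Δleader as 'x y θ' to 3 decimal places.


axis x: (-32.500 − -1/2) / (2) = -16.000
axis y: (23.500 − -1/2) / (1) = 24.000
axis θ: (-102.500 − 1) / (3/2) = -69.000

-16.000 24.000 -69.000


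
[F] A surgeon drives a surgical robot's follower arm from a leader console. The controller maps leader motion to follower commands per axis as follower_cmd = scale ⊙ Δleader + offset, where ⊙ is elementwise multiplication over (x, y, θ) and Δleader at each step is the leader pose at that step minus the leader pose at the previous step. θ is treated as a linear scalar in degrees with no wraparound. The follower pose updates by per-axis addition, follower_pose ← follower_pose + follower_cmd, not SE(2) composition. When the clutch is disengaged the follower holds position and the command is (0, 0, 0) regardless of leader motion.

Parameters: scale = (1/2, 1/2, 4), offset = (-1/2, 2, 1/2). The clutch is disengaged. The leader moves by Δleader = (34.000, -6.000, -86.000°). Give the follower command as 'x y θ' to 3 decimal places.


clutch disengaged → follower holds; cmd = (0, 0, 0)

0.000 0.000 0.000


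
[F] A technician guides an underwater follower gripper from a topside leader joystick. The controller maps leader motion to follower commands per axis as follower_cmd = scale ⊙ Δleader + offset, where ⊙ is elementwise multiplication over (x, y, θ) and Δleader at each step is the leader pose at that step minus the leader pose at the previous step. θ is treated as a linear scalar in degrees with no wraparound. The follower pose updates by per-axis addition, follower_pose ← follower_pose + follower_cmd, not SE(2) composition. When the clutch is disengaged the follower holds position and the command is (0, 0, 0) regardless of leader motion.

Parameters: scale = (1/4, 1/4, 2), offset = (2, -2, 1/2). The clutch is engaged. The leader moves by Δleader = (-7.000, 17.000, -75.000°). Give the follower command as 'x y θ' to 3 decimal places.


axis x: 1/4·-7.000 + 2 = 0.250
axis y: 1/4·17.000 + -2 = 2.250
axis θ: 2·-75.000 + 1/2 = -149.500

0.250 2.250 -149.500


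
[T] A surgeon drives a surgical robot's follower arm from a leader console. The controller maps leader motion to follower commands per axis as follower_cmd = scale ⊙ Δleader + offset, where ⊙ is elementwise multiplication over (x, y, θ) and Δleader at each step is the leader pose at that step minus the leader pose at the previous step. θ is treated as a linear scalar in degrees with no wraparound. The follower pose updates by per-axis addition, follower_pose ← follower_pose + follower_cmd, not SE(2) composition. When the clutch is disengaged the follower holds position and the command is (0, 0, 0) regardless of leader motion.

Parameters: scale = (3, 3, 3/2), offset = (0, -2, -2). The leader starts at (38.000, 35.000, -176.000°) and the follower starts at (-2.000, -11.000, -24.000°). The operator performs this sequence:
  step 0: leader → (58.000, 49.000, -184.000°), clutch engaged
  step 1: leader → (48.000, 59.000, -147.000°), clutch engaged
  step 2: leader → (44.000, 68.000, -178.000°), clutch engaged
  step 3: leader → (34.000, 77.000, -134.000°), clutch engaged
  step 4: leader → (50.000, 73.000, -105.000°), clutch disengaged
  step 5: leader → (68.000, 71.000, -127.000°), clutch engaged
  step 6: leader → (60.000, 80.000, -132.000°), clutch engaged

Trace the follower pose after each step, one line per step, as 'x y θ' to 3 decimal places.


step 0: Δleader=(20.000, 14.000, -8.000°), engaged; cmd=(60.000, 40.000, -14.000°) → follower=(58.000, 29.000, -38.000°)
step 1: Δleader=(-10.000, 10.000, 37.000°), engaged; cmd=(-30.000, 28.000, 53.500°) → follower=(28.000, 57.000, 15.500°)
step 2: Δleader=(-4.000, 9.000, -31.000°), engaged; cmd=(-12.000, 25.000, -48.500°) → follower=(16.000, 82.000, -33.000°)
step 3: Δleader=(-10.000, 9.000, 44.000°), engaged; cmd=(-30.000, 25.000, 64.000°) → follower=(-14.000, 107.000, 31.000°)
step 4: Δleader=(16.000, -4.000, 29.000°), disengaged; cmd=(0,0,0) → follower holds at (-14.000, 107.000, 31.000°)
step 5: Δleader=(18.000, -2.000, -22.000°), engaged; cmd=(54.000, -8.000, -35.000°) → follower=(40.000, 99.000, -4.000°)
step 6: Δleader=(-8.000, 9.000, -5.000°), engaged; cmd=(-24.000, 25.000, -9.500°) → follower=(16.000, 124.000, -13.500°)

58.000 29.000 -38.000
28.000 57.000 15.500
16.000 82.000 -33.000
-14.000 107.000 31.000
-14.000 107.000 31.000
40.000 99.000 -4.000
16.000 124.000 -13.500


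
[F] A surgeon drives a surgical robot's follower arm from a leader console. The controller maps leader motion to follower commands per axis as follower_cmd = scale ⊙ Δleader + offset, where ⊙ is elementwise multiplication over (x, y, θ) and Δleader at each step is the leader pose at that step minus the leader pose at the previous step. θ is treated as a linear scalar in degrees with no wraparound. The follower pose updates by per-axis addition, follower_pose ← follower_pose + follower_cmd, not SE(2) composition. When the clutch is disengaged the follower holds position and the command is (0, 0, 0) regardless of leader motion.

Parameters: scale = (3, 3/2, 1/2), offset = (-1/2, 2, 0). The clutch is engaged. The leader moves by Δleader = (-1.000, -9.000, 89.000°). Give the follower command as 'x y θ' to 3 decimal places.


-3.500 -11.500 44.500

axis x: 3·-1.000 + -1/2 = -3.500
axis y: 3/2·-9.000 + 2 = -11.500
axis θ: 1/2·89.000 + 0 = 44.500


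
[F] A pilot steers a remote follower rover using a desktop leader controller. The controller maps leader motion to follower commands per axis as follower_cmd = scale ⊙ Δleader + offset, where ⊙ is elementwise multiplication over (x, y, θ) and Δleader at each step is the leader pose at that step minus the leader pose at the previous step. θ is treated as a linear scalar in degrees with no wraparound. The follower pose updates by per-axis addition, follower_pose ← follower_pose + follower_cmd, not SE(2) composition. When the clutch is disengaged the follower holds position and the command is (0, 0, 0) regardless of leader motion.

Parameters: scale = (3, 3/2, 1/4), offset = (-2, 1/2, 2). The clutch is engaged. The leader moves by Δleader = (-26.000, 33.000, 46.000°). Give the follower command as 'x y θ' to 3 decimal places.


axis x: 3·-26.000 + -2 = -80.000
axis y: 3/2·33.000 + 1/2 = 50.000
axis θ: 1/4·46.000 + 2 = 13.500

-80.000 50.000 13.500


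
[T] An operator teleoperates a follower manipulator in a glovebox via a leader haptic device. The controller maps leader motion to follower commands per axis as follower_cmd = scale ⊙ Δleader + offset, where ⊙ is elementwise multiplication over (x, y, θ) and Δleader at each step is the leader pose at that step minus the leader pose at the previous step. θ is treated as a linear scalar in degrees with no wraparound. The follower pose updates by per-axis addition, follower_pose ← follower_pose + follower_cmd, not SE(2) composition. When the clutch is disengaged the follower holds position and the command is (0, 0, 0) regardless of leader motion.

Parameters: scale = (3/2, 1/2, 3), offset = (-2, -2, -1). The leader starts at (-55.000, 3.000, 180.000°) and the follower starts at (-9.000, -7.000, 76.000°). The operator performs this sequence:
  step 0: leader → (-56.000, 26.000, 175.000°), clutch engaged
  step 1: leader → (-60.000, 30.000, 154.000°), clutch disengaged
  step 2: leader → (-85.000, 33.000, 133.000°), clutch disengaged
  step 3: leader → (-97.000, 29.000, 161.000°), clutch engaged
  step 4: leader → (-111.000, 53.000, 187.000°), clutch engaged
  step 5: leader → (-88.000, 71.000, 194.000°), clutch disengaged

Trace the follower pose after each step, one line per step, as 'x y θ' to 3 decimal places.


step 0: Δleader=(-1.000, 23.000, -5.000°), engaged; cmd=(-3.500, 9.500, -16.000°) → follower=(-12.500, 2.500, 60.000°)
step 1: Δleader=(-4.000, 4.000, -21.000°), disengaged; cmd=(0,0,0) → follower holds at (-12.500, 2.500, 60.000°)
step 2: Δleader=(-25.000, 3.000, -21.000°), disengaged; cmd=(0,0,0) → follower holds at (-12.500, 2.500, 60.000°)
step 3: Δleader=(-12.000, -4.000, 28.000°), engaged; cmd=(-20.000, -4.000, 83.000°) → follower=(-32.500, -1.500, 143.000°)
step 4: Δleader=(-14.000, 24.000, 26.000°), engaged; cmd=(-23.000, 10.000, 77.000°) → follower=(-55.500, 8.500, 220.000°)
step 5: Δleader=(23.000, 18.000, 7.000°), disengaged; cmd=(0,0,0) → follower holds at (-55.500, 8.500, 220.000°)

-12.500 2.500 60.000
-12.500 2.500 60.000
-12.500 2.500 60.000
-32.500 -1.500 143.000
-55.500 8.500 220.000
-55.500 8.500 220.000


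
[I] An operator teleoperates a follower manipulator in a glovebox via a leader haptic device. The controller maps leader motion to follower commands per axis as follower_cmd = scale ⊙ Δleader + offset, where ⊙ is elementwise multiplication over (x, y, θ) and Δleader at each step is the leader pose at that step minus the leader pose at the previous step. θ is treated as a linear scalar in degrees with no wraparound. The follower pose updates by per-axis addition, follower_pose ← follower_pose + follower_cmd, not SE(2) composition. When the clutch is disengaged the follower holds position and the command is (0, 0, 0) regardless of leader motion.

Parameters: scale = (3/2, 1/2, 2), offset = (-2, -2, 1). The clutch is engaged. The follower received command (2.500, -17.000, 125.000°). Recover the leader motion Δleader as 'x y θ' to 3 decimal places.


axis x: (2.500 − -2) / (3/2) = 3.000
axis y: (-17.000 − -2) / (1/2) = -30.000
axis θ: (125.000 − 1) / (2) = 62.000

3.000 -30.000 62.000


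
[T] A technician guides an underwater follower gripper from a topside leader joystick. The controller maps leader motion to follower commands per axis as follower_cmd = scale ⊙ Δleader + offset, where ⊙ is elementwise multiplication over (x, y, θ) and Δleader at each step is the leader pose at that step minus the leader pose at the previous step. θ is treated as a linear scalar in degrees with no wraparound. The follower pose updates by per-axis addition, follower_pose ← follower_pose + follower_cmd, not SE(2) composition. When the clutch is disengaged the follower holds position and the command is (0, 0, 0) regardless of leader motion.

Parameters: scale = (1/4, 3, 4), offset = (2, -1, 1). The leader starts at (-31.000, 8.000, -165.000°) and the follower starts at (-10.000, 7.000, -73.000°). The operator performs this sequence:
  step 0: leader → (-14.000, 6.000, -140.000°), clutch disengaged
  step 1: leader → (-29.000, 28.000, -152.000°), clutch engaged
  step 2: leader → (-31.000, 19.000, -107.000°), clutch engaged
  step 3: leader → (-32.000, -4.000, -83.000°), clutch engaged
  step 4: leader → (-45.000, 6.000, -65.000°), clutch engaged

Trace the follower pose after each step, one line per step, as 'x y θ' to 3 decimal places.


step 0: Δleader=(17.000, -2.000, 25.000°), disengaged; cmd=(0,0,0) → follower holds at (-10.000, 7.000, -73.000°)
step 1: Δleader=(-15.000, 22.000, -12.000°), engaged; cmd=(-1.750, 65.000, -47.000°) → follower=(-11.750, 72.000, -120.000°)
step 2: Δleader=(-2.000, -9.000, 45.000°), engaged; cmd=(1.500, -28.000, 181.000°) → follower=(-10.250, 44.000, 61.000°)
step 3: Δleader=(-1.000, -23.000, 24.000°), engaged; cmd=(1.750, -70.000, 97.000°) → follower=(-8.500, -26.000, 158.000°)
step 4: Δleader=(-13.000, 10.000, 18.000°), engaged; cmd=(-1.250, 29.000, 73.000°) → follower=(-9.750, 3.000, 231.000°)

-10.000 7.000 -73.000
-11.750 72.000 -120.000
-10.250 44.000 61.000
-8.500 -26.000 158.000
-9.750 3.000 231.000
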